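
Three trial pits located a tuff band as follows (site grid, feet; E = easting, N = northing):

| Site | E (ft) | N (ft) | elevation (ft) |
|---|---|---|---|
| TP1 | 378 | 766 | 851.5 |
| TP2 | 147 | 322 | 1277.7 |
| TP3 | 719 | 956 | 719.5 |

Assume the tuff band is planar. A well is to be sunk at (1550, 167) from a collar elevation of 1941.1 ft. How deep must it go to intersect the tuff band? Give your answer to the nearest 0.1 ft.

Let the plane be z = a·E + b·N + c.
TP2−TP1: −231a − 444b = 426.2;  TP3−TP1: 341a + 190b = −132.
Solving gives a = 0.208066, b = −1.068160.
Then c = 851.5 − a·378 − b·766 = 1591.06.
At (1550, 167): z_contact = 322.50 − 178.38 + 1591.06 = 1735.18 ft.
Depth below ground = 1941.1 − 1735.18 = 205.9 ft.

205.9 ft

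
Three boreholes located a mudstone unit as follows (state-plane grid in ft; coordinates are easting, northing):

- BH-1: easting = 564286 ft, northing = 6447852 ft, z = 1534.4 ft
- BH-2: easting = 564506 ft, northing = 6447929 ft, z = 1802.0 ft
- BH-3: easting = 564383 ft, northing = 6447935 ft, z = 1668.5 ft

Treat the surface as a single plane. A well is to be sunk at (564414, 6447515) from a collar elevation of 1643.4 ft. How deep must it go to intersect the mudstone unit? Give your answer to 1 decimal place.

78.7 ft

Let the plane be z = a·easting + b·northing + c.
BH-2−BH-1: 220a + 77b = 267.6;  BH-3−BH-1: 97a + 83b = 134.1.
Solving gives a = 1.101390047, b = 0.328495969.
Then c = 1534.4 − a·564286 − b·6447852 = −2738057.97.
At (564414, 6447515): z_contact = 621639.96 + 2117982.69 − 2738057.97 = 1564.67 ft.
Depth below ground = 1643.4 − 1564.67 = 78.7 ft.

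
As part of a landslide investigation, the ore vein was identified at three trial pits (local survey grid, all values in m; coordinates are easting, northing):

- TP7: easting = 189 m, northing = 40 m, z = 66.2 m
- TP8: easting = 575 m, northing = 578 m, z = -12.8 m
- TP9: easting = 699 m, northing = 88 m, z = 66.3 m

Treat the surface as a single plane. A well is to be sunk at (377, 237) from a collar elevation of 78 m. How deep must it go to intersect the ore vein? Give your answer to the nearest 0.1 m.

Let the plane be z = a·easting + b·northing + c.
TP8−TP7: 386a + 538b = −79;  TP9−TP7: 510a + 48b = 0.1.
Solving gives a = 0.01503, b = −0.15762.
Then c = 66.2 − a·189 − b·40 = 69.66.
At (377, 237): z_contact = 5.67 − 37.36 + 69.66 = 37.97 m.
Depth below ground = 78 − 37.97 = 40.0 m.

40.0 m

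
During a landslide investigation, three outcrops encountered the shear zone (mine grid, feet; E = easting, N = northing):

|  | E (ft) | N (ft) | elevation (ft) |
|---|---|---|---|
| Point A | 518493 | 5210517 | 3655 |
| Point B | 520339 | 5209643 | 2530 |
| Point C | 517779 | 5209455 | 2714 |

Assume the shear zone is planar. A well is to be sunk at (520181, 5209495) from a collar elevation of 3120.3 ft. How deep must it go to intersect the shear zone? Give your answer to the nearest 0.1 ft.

Two edge vectors: Point A→Point B = (1846, -874, -1125), Point A→Point C = (-714, -1062, -941).
Normal n = (Point A→Point B) × (Point A→Point C) = (-372316, 2540336, -2584488).
So ∂z/∂E = −n_x/n_z = −0.144057933 and ∂z/∂N = −n_y/n_z = 0.982916539.
Intercept c from Point A: 3655 + 74693.03 − 5121503.34 = −5043155.31.
At (520181, 5209495): z_contact = −74936.20 + 5120498.80 − 5043155.31 = 2407.29 ft.
Depth below ground = 3120.3 − 2407.29 = 713.0 ft.

713.0 ft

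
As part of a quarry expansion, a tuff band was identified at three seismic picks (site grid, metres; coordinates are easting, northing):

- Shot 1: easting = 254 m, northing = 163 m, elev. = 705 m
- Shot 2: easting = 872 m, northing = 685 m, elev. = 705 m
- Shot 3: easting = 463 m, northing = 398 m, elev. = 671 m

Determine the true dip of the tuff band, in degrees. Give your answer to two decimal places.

Two edge vectors: Shot 1→Shot 2 = (618, 522, 0), Shot 1→Shot 3 = (209, 235, -34).
Normal n = (Shot 1→Shot 2) × (Shot 1→Shot 3) = (-17748, 21012, 36132).
So ∂z/∂easting = −n_x/n_z = 0.49120 and ∂z/∂northing = −n_y/n_z = −0.58153.
Gradient magnitude |∇z| = √(a² + b²) = √(0.24128 + 0.33818) = 0.76122.
True dip = arctan(0.76122) = 37.28°, dipping toward NW (azimuth ≈ 320°).

37.28°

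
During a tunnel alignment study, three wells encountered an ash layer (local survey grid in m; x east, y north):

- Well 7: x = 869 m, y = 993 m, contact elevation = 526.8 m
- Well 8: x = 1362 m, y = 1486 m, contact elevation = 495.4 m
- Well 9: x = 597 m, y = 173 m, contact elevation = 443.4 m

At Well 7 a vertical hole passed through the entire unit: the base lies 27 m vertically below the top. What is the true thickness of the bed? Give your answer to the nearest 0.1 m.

25.8 m

Let the plane be z = a·x + b·y + c.
Well 8−Well 7: 493a + 493b = −31.4;  Well 9−Well 7: −272a − 820b = −83.4.
Solving gives a = −0.24749, b = 0.18380.
|∇z| = √(a²+b²) = 0.30828, so dip δ = arctan(0.30828) = 17.13°.
True thickness = vertical thickness × cos δ = 27 × cos 17.13° = 25.8 m.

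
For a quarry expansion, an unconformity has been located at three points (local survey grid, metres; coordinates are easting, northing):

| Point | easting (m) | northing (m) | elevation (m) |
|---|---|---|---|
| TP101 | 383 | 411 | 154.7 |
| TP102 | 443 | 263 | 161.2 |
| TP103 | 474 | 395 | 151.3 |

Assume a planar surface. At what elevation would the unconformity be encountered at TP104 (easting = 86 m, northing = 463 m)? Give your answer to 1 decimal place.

165.8 m

Two edge vectors: TP101→TP102 = (60, -148, 6.5), TP101→TP103 = (91, -16, -3.4).
Normal n = (TP101→TP102) × (TP101→TP103) = (607.2, 795.5, 12508).
So ∂z/∂easting = −n_x/n_z = −0.04854 and ∂z/∂northing = −n_y/n_z = −0.06360.
Intercept c from TP101: 154.7 + 18.59 + 26.14 = 199.43.
At (86, 463): z = −4.2 − 29.4 + 199.43 = 165.8 m.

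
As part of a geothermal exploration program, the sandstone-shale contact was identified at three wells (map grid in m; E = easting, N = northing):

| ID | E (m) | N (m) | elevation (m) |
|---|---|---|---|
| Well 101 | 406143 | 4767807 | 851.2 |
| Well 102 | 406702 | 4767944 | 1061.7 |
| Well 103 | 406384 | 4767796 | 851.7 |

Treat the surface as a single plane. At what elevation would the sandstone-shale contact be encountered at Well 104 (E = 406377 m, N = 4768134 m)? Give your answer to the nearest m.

Let the plane be z = a·E + b·N + c.
Well 102−Well 101: 559a + 137b = 210.5;  Well 103−Well 101: 241a − 11b = 0.5.
Solving gives a = 0.06086912, b = 1.28813256.
Then c = 851.2 − a·406143 − b·4767807 = −6165437.82.
At (406377, 4768134): z = 24735.8 + 6141988.7 − 6165437.82 = 1286.7 m.

1287 m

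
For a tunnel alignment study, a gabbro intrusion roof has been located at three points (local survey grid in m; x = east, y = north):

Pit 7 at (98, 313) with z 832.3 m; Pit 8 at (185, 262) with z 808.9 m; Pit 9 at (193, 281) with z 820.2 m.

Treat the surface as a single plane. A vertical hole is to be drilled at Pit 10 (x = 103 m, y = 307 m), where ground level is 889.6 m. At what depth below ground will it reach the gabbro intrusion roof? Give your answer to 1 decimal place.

60.4 m

Two edge vectors: Pit 7→Pit 8 = (87, -51, -23.4), Pit 7→Pit 9 = (95, -32, -12.1).
Normal n = (Pit 7→Pit 8) × (Pit 7→Pit 9) = (-131.7, -1170.3, 2061).
So ∂z/∂x = −n_x/n_z = 0.06390 and ∂z/∂y = −n_y/n_z = 0.56783.
Intercept c from Pit 7: 832.3 − 6.26 − 177.73 = 648.31.
At (103, 307): z_contact = 6.58 + 174.32 + 648.31 = 829.21 m.
Depth below ground = 889.6 − 829.21 = 60.4 m.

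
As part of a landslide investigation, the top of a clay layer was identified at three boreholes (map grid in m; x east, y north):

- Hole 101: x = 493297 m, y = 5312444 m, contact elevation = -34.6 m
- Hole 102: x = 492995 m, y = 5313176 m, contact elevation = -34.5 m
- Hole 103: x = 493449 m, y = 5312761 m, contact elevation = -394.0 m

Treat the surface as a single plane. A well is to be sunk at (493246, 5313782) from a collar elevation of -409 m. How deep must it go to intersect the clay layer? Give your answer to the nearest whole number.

262 m

Two edge vectors: Hole 101→Hole 102 = (-302, 732, 0.1), Hole 101→Hole 103 = (152, 317, -359.4).
Normal n = (Hole 101→Hole 102) × (Hole 101→Hole 103) = (-263112.5, -108523.6, -206998).
So ∂z/∂x = −n_x/n_z = −1.27108716 and ∂z/∂y = −n_y/n_z = −0.52427366.
Intercept c from Hole 101: -34.6 + 627023.48 + 2785174.48 = 3412163.37.
At (493246, 5313782): z_contact = −626958.7 − 2785876.0 + 3412163.37 = -671.3 m.
Depth below ground = -409 − (-671.3) = 262 m.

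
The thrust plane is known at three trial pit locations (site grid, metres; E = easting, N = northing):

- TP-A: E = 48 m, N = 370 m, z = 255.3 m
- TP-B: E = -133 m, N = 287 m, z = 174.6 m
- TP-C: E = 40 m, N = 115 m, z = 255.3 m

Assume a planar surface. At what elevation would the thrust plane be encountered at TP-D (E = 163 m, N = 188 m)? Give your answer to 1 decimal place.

Two edge vectors: TP-A→TP-B = (-181, -83, -80.7), TP-A→TP-C = (-8, -255, 0).
Normal n = (TP-A→TP-B) × (TP-A→TP-C) = (-20578.5, 645.6, 45491).
So ∂z/∂E = −n_x/n_z = 0.45236 and ∂z/∂N = −n_y/n_z = −0.01419.
Intercept c from TP-A: 255.3 − 21.71 + 5.25 = 238.84.
At (163, 188): z = 73.7 − 2.7 + 238.84 = 309.9 m.

309.9 m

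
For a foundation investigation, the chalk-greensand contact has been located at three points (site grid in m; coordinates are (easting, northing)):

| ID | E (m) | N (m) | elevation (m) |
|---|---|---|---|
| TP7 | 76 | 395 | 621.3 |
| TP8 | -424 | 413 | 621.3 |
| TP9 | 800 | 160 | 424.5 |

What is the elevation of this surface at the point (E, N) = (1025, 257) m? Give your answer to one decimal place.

523.5 m

Let the plane be z = a·E + b·N + c.
TP8−TP7: −500a + 18b = 0;  TP9−TP7: 724a − 235b = −196.8.
Solving gives a = 0.033909, b = 0.941915.
Then c = 621.3 − a·76 − b·395 = 246.67.
At (1025, 257): z = 34.8 + 242.1 + 246.67 = 523.5 m.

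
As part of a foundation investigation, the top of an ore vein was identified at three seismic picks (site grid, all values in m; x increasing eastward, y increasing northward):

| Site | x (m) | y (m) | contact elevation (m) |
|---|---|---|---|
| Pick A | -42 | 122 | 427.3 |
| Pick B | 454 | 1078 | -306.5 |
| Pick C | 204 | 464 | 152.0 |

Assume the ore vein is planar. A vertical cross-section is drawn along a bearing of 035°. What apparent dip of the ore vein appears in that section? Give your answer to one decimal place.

33.3°

Two edge vectors: Pick A→Pick B = (496, 956, -733.8), Pick A→Pick C = (246, 342, -275.3).
Normal n = (Pick A→Pick B) × (Pick A→Pick C) = (-12227.2, -43966, -65544).
So ∂z/∂x = −n_x/n_z = −0.18655 and ∂z/∂y = −n_y/n_z = −0.67079.
Unit vector along 035° is (sin 35°, cos 35°) = (0.5736, 0.8192).
Slope in that direction = a·(0.5736) + b·(0.8192) = −0.65648.
Apparent dip = arctan|0.65648| = 33.3° (true dip is 34.8°, so apparent ≤ true as expected).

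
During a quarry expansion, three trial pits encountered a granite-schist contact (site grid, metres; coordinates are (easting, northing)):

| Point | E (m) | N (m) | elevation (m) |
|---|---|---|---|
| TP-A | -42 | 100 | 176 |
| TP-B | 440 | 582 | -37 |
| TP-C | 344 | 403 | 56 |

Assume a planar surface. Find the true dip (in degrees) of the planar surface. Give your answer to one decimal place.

32.3°

Let the plane be z = a·E + b·N + c.
TP-B−TP-A: 482a + 482b = −213;  TP-C−TP-A: 386a + 303b = −120.
Solving gives a = 0.16745, b = −0.60936.
Gradient magnitude |∇z| = √(a² + b²) = √(0.02804 + 0.37132) = 0.63195.
True dip = arctan(0.63195) = 32.3°, dipping toward NNW (azimuth ≈ 345°).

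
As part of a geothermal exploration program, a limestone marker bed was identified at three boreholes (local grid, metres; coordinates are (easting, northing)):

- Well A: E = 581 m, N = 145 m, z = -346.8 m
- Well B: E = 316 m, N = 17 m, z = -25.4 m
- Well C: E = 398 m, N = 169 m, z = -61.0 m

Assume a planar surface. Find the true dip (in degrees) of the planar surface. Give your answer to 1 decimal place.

57.9°

Two edge vectors: Well A→Well B = (-265, -128, 321.4), Well A→Well C = (-183, 24, 285.8).
Normal n = (Well A→Well B) × (Well A→Well C) = (-44296, 16920.8, -29784).
So ∂z/∂E = −n_x/n_z = −1.48724 and ∂z/∂N = −n_y/n_z = 0.56812.
Gradient magnitude |∇z| = √(a² + b²) = √(2.21189 + 0.32276) = 1.59206.
True dip = arctan(1.59206) = 57.9°, dipping toward ESE (azimuth ≈ 111°).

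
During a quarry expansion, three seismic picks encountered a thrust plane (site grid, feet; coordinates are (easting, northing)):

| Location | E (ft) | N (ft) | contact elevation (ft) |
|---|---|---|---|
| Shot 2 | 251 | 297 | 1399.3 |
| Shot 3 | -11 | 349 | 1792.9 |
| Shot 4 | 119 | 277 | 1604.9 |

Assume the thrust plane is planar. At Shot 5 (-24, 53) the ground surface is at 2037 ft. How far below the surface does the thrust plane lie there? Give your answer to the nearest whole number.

Let the plane be z = a·E + b·N + c.
Shot 3−Shot 2: −262a + 52b = 393.6;  Shot 4−Shot 2: −132a − 20b = 205.6.
Solving gives a = −1.53364, b = −0.15796.
Then c = 1399.3 − a·251 − b·297 = 1831.16.
At (-24, 53): z_contact = 36.8 − 8.4 + 1831.16 = 1859.6 ft.
Depth below ground = 2037 − 1859.6 = 177 ft.

177 ft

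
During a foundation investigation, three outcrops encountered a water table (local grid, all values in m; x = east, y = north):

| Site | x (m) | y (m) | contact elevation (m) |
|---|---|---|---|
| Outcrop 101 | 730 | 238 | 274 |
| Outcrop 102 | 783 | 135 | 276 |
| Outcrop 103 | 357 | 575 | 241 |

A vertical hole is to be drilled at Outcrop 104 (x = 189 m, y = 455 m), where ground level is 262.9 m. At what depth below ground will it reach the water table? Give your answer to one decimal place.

Two edge vectors: Outcrop 101→Outcrop 102 = (53, -103, 2), Outcrop 101→Outcrop 103 = (-373, 337, -33).
Normal n = (Outcrop 101→Outcrop 102) × (Outcrop 101→Outcrop 103) = (2725, 1003, -20558).
So ∂z/∂x = −n_x/n_z = 0.13255 and ∂z/∂y = −n_y/n_z = 0.04879.
Intercept c from Outcrop 101: 274 − 96.76 − 11.61 = 165.63.
At (189, 455): z_contact = 25.05 + 22.20 + 165.63 = 212.88 m.
Depth below ground = 262.9 − 212.88 = 50.0 m.

50.0 m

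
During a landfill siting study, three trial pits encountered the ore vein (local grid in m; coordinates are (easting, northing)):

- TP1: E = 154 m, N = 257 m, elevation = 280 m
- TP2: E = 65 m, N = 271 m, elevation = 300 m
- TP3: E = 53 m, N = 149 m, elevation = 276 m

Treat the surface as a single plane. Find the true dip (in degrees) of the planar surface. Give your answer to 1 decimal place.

16.1°

Let the plane be z = a·E + b·N + c.
TP2−TP1: −89a + 14b = 20;  TP3−TP1: −101a − 108b = −4.
Solving gives a = −0.19082, b = 0.21549.
Gradient magnitude |∇z| = √(a² + b²) = √(0.03641 + 0.04644) = 0.28784.
True dip = arctan(0.28784) = 16.1°, dipping toward SE (azimuth ≈ 138°).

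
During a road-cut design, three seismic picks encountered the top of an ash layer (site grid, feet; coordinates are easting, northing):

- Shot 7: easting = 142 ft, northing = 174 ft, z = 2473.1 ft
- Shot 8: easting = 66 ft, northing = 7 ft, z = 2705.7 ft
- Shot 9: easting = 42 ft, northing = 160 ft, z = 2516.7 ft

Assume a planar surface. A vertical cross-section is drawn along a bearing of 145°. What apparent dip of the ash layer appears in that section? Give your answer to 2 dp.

41.90°

Let the plane be z = a·easting + b·northing + c.
Shot 8−Shot 7: −76a − 167b = 232.6;  Shot 9−Shot 7: −100a − 14b = 43.6.
Solving gives a = −0.25741, b = −1.27567.
Unit vector along 145° is (sin 145°, cos 145°) = (0.5736, -0.8192).
Slope in that direction = a·(0.5736) + b·(-0.8192) = 0.89733.
Apparent dip = arctan|0.89733| = 41.90° (true dip is 52.5°, so apparent ≤ true as expected).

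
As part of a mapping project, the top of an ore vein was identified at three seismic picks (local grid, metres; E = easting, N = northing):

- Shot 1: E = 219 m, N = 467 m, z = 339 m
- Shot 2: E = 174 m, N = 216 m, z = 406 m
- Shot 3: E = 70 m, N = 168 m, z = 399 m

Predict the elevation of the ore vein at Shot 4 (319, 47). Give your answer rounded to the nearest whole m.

Let the plane be z = a·E + b·N + c.
Shot 2−Shot 1: −45a − 251b = 67;  Shot 3−Shot 1: −149a − 299b = 60.
Solving gives a = 0.20769, b = −0.30417.
Then c = 339 − a·219 − b·467 = 435.56.
At (319, 47): z = 66.3 − 14.3 + 435.56 = 487.5 m.

488 m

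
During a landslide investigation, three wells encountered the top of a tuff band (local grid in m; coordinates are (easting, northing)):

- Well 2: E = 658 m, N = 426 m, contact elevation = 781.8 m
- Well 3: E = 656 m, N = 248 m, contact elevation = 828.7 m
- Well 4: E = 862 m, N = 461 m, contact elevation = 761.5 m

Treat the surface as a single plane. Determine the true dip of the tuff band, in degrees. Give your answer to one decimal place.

Two edge vectors: Well 2→Well 3 = (-2, -178, 46.9), Well 2→Well 4 = (204, 35, -20.3).
Normal n = (Well 2→Well 3) × (Well 2→Well 4) = (1971.9, 9527, 36242).
So ∂z/∂E = −n_x/n_z = −0.05441 and ∂z/∂N = −n_y/n_z = −0.26287.
Gradient magnitude |∇z| = √(a² + b²) = √(0.00296 + 0.06910) = 0.26844.
True dip = arctan(0.26844) = 15.0°, dipping toward NNE (azimuth ≈ 012°).

15.0°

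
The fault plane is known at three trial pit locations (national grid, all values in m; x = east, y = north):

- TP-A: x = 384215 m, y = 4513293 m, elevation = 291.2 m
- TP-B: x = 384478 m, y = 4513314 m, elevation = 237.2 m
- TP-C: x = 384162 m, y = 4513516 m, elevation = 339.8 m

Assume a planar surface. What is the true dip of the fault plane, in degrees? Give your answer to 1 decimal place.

15.3°

Two edge vectors: TP-A→TP-B = (263, 21, -54), TP-A→TP-C = (-53, 223, 48.6).
Normal n = (TP-A→TP-B) × (TP-A→TP-C) = (13062.6, -9919.8, 59762).
So ∂z/∂x = −n_x/n_z = −0.21858 and ∂z/∂y = −n_y/n_z = 0.16599.
Gradient magnitude |∇z| = √(a² + b²) = √(0.04778 + 0.02755) = 0.27446.
True dip = arctan(0.27446) = 15.3°, dipping toward SE (azimuth ≈ 127°).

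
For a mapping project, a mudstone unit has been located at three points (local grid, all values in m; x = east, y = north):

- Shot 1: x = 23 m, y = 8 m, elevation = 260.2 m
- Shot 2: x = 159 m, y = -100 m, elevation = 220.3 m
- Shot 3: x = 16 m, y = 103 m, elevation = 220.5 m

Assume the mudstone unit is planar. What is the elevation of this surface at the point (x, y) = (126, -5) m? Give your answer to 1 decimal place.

197.9 m

Two edge vectors: Shot 1→Shot 2 = (136, -108, -39.9), Shot 1→Shot 3 = (-7, 95, -39.7).
Normal n = (Shot 1→Shot 2) × (Shot 1→Shot 3) = (8078.1, 5678.5, 12164).
So ∂z/∂x = −n_x/n_z = −0.66410 and ∂z/∂y = −n_y/n_z = −0.46683.
Intercept c from Shot 1: 260.2 + 15.27 + 3.73 = 279.21.
At (126, -5): z = −83.7 + 2.3 + 279.21 = 197.9 m.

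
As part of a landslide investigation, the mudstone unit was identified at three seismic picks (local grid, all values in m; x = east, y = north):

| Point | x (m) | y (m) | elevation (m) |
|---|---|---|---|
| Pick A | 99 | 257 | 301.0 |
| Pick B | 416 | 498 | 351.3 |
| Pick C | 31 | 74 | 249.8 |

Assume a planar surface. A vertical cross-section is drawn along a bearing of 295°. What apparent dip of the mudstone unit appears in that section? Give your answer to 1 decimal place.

Two edge vectors: Pick A→Pick B = (317, 241, 50.3), Pick A→Pick C = (-68, -183, -51.2).
Normal n = (Pick A→Pick B) × (Pick A→Pick C) = (-3134.3, 12810, -41623).
So ∂z/∂x = −n_x/n_z = −0.07530 and ∂z/∂y = −n_y/n_z = 0.30776.
Unit vector along 295° is (sin 295°, cos 295°) = (-0.9063, 0.4226).
Slope in that direction = a·(-0.9063) + b·(0.4226) = 0.19831.
Apparent dip = arctan|0.19831| = 11.2° (true dip is 17.6°, so apparent ≤ true as expected).

11.2°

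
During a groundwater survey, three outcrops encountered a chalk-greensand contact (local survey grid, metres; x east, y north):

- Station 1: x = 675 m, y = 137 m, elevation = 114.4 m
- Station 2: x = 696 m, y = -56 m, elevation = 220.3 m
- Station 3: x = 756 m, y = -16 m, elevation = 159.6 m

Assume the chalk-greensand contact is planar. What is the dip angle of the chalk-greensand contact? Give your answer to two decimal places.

40.70°

Let the plane be z = a·x + b·y + c.
Station 2−Station 1: 21a − 193b = 105.9;  Station 3−Station 1: 81a − 153b = 45.2.
Solving gives a = −0.60218, b = −0.61423.
Gradient magnitude |∇z| = √(a² + b²) = √(0.36262 + 0.37727) = 0.86017.
True dip = arctan(0.86017) = 40.70°, dipping toward NE (azimuth ≈ 044°).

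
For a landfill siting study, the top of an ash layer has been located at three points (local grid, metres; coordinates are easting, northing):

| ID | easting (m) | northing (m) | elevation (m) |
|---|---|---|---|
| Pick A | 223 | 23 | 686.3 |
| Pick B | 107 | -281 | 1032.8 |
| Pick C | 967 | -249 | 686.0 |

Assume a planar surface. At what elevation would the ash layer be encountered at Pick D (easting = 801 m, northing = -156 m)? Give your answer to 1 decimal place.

653.8 m

Let the plane be z = a·easting + b·northing + c.
Pick B−Pick A: −116a − 304b = 346.5;  Pick C−Pick A: 744a − 272b = −0.3.
Solving gives a = −0.36604, b = −1.00013.
Then c = 686.3 − a·223 − b·23 = 790.93.
At (801, -156): z = −293.2 + 156.0 + 790.93 = 653.8 m.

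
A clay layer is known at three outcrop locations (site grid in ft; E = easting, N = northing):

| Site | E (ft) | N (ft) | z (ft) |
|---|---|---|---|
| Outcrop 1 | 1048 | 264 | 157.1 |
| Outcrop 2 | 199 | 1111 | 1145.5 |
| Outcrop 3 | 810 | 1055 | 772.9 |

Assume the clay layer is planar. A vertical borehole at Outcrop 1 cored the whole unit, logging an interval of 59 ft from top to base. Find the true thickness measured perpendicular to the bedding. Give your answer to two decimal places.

45.51 ft

Two edge vectors: Outcrop 1→Outcrop 2 = (-849, 847, 988.4), Outcrop 1→Outcrop 3 = (-238, 791, 615.8).
Normal n = (Outcrop 1→Outcrop 2) × (Outcrop 1→Outcrop 3) = (-260241.8, 287575, -469973).
So ∂z/∂E = −n_x/n_z = −0.55374 and ∂z/∂N = −n_y/n_z = 0.61190.
|∇z| = √(a²+b²) = 0.82525, so dip δ = arctan(0.82525) = 39.53°.
True thickness = vertical thickness × cos δ = 59 × cos 39.53° = 45.51 ft.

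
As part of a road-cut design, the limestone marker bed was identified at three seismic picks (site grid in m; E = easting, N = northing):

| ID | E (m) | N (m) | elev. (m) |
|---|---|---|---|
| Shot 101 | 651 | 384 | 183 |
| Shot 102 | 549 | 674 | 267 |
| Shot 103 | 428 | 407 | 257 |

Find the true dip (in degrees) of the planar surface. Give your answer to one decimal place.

Let the plane be z = a·E + b·N + c.
Shot 102−Shot 101: −102a + 290b = 84;  Shot 103−Shot 101: −223a + 23b = 74.
Solving gives a = −0.31333, b = 0.17945.
Gradient magnitude |∇z| = √(a² + b²) = √(0.09818 + 0.03220) = 0.36108.
True dip = arctan(0.36108) = 19.9°, dipping toward ESE (azimuth ≈ 120°).

19.9°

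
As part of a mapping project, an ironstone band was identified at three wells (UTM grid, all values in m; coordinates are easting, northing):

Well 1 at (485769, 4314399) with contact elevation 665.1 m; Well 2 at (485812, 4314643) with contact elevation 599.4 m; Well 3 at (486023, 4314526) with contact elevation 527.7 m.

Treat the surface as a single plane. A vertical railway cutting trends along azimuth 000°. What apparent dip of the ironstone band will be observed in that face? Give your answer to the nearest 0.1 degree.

10.8°

Two edge vectors: Well 1→Well 2 = (43, 244, -65.7), Well 1→Well 3 = (254, 127, -137.4).
Normal n = (Well 1→Well 2) × (Well 1→Well 3) = (-25181.7, -10779.6, -56515).
So ∂z/∂easting = −n_x/n_z = −0.44558 and ∂z/∂northing = −n_y/n_z = −0.19074.
Unit vector along 000° is (sin 0°, cos 0°) = (0.0000, 1.0000).
Slope in that direction = a·(0.0000) + b·(1.0000) = −0.19074.
Apparent dip = arctan|0.19074| = 10.8° (true dip is 25.9°, so apparent ≤ true as expected).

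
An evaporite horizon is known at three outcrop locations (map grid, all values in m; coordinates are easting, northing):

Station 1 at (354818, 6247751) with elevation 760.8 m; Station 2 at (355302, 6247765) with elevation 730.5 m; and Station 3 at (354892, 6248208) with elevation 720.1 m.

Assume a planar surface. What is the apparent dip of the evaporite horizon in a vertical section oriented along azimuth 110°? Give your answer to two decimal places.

Let the plane be z = a·easting + b·northing + c.
Station 2−Station 1: 484a + 14b = −30.3;  Station 3−Station 1: 74a + 457b = −40.7.
Solving gives a = −0.06031, b = −0.07929.
Unit vector along 110° is (sin 110°, cos 110°) = (0.9397, -0.3420).
Slope in that direction = a·(0.9397) + b·(-0.3420) = −0.02955.
Apparent dip = arctan|0.02955| = 1.69° (true dip is 5.7°, so apparent ≤ true as expected).

1.69°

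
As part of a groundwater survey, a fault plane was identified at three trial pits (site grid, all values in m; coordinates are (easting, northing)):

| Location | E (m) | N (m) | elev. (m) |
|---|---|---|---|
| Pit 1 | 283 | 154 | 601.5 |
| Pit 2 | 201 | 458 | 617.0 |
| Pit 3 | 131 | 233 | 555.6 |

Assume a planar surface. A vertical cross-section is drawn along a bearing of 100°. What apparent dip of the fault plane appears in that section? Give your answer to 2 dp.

19.26°

Let the plane be z = a·E + b·N + c.
Pit 2−Pit 1: −82a + 304b = 15.5;  Pit 3−Pit 1: −152a + 79b = −45.9.
Solving gives a = 0.38203, b = 0.15403.
Unit vector along 100° is (sin 100°, cos 100°) = (0.9848, -0.1736).
Slope in that direction = a·(0.9848) + b·(-0.1736) = 0.34948.
Apparent dip = arctan|0.34948| = 19.26° (true dip is 22.4°, so apparent ≤ true as expected).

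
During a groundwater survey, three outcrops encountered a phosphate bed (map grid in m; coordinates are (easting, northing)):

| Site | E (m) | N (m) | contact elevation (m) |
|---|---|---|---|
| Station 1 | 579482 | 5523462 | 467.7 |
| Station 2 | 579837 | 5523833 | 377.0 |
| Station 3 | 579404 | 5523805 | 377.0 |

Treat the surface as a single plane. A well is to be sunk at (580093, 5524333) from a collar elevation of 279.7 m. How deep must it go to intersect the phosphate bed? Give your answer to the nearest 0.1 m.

28.7 m

Two edge vectors: Station 1→Station 2 = (355, 371, -90.7), Station 1→Station 3 = (-78, 343, -90.7).
Normal n = (Station 1→Station 2) × (Station 1→Station 3) = (-2539.6, 39273.1, 150703).
So ∂z/∂E = −n_x/n_z = 0.016851688 and ∂z/∂N = −n_y/n_z = −0.260599324.
Intercept c from Station 1: 467.7 − 9765.25 + 1439410.47 = 1430112.92.
At (580093, 5524333): z_contact = 9775.55 − 1439637.45 + 1430112.92 = 251.01 m.
Depth below ground = 279.7 − 251.01 = 28.7 m.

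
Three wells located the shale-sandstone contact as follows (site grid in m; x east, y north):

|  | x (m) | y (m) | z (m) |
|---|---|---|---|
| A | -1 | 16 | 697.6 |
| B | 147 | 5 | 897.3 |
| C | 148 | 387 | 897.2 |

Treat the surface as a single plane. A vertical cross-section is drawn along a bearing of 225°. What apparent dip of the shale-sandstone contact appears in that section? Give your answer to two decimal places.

43.57°

Two edge vectors: A→B = (148, -11, 199.7), A→C = (149, 371, 199.6).
Normal n = (A→B) × (A→C) = (-76284.3, 214.5, 56547).
So ∂z/∂x = −n_x/n_z = 1.34904 and ∂z/∂y = −n_y/n_z = −0.00379.
Unit vector along 225° is (sin 225°, cos 225°) = (-0.7071, -0.7071).
Slope in that direction = a·(-0.7071) + b·(-0.7071) = −0.95123.
Apparent dip = arctan|0.95123| = 43.57° (true dip is 53.5°, so apparent ≤ true as expected).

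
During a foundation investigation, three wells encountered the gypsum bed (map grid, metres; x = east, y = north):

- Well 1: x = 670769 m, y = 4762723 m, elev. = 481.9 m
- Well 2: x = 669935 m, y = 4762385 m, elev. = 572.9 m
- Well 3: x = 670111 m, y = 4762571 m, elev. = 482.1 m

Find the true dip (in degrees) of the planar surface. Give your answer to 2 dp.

Two edge vectors: Well 1→Well 2 = (-834, -338, 91), Well 1→Well 3 = (-658, -152, 0.2).
Normal n = (Well 1→Well 2) × (Well 1→Well 3) = (13764.4, -59711.2, -95636).
So ∂z/∂x = −n_x/n_z = 0.14392 and ∂z/∂y = −n_y/n_z = −0.62436.
Gradient magnitude |∇z| = √(a² + b²) = √(0.02071 + 0.38982) = 0.64073.
True dip = arctan(0.64073) = 32.65°, dipping toward NNW (azimuth ≈ 347°).

32.65°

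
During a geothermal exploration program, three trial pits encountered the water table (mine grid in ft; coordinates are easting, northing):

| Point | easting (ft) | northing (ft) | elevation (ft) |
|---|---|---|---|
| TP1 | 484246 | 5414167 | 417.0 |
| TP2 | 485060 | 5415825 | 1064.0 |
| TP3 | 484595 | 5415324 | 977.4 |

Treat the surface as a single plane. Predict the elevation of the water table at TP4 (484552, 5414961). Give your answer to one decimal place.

Let the plane be z = a·easting + b·northing + c.
TP2−TP1: 814a + 1658b = 647;  TP3−TP1: 349a + 1157b = 560.4.
Solving gives a = −0.497208362, b = 0.634335107.
Then c = 417 − a·484246 − b·5414167 = −3193208.04.
At (484552, 5414961): z = −240923.3 + 3434899.9 − 3193208.04 = 768.5 ft.

768.5 ft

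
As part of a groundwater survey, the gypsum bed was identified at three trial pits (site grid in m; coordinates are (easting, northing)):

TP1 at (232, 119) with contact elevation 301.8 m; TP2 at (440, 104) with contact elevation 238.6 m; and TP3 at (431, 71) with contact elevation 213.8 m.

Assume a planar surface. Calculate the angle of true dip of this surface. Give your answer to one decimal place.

40.5°

Let the plane be z = a·E + b·N + c.
TP2−TP1: 208a − 15b = −63.2;  TP3−TP1: 199a − 48b = −88.
Solving gives a = −0.24483, b = 0.81829.
Gradient magnitude |∇z| = √(a² + b²) = √(0.05994 + 0.66960) = 0.85413.
True dip = arctan(0.85413) = 40.5°, dipping toward SSE (azimuth ≈ 163°).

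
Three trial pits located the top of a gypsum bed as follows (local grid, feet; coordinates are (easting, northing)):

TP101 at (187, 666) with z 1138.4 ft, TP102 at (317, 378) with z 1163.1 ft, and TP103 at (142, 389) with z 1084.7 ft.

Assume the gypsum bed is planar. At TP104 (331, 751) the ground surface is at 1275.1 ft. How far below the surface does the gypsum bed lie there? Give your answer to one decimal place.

60.9 ft

Let the plane be z = a·E + b·N + c.
TP102−TP101: 130a − 288b = 24.7;  TP103−TP101: −45a − 277b = −53.7.
Solving gives a = 0.45553, b = 0.11986.
Then c = 1138.4 − a·187 − b·666 = 973.39.
At (331, 751): z_contact = 150.78 + 90.01 + 973.39 = 1214.18 ft.
Depth below ground = 1275.1 − 1214.18 = 60.9 ft.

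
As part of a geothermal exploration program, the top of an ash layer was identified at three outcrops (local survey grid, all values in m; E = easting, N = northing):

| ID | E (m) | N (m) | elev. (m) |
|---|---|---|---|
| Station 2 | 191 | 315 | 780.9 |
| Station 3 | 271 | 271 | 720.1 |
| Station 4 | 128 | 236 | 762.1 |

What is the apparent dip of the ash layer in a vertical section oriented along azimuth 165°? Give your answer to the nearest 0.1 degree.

Let the plane be z = a·E + b·N + c.
Station 3−Station 2: 80a − 44b = −60.8;  Station 4−Station 2: −63a − 79b = −18.8.
Solving gives a = −0.43731, b = 0.58671.
Unit vector along 165° is (sin 165°, cos 165°) = (0.2588, -0.9659).
Slope in that direction = a·(0.2588) + b·(-0.9659) = −0.67991.
Apparent dip = arctan|0.67991| = 34.2° (true dip is 36.2°, so apparent ≤ true as expected).

34.2°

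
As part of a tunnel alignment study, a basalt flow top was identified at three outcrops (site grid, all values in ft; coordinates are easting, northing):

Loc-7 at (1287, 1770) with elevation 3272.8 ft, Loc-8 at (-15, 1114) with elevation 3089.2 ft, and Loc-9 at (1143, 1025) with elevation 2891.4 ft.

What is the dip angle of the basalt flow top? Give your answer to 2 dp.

28.92°

Two edge vectors: Loc-7→Loc-8 = (-1302, -656, -183.6), Loc-7→Loc-9 = (-144, -745, -381.4).
Normal n = (Loc-7→Loc-8) × (Loc-7→Loc-9) = (113416.4, -470144.4, 875526).
So ∂z/∂easting = −n_x/n_z = −0.12954 and ∂z/∂northing = −n_y/n_z = 0.53699.
Gradient magnitude |∇z| = √(a² + b²) = √(0.01678 + 0.28835) = 0.55239.
True dip = arctan(0.55239) = 28.92°, dipping toward SSE (azimuth ≈ 166°).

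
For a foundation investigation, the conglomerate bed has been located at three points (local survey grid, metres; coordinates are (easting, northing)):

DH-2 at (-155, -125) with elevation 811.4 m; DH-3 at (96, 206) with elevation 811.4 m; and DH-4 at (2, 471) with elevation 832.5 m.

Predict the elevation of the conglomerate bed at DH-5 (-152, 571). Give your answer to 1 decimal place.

848.9 m

Let the plane be z = a·E + b·N + c.
DH-3−DH-2: 251a + 331b = 0;  DH-4−DH-2: 157a + 596b = 21.1.
Solving gives a = −0.07154, b = 0.05425.
Then c = 811.4 − a·-155 − b·-125 = 807.09.
At (-152, 571): z = 10.9 + 31.0 + 807.09 = 848.9 m.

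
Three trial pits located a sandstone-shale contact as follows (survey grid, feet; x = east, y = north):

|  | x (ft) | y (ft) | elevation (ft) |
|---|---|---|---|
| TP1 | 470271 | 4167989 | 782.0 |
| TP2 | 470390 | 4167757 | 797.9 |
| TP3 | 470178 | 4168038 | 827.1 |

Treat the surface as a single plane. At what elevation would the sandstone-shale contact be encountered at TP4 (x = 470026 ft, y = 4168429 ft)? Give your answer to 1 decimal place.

Two edge vectors: TP1→TP2 = (119, -232, 15.9), TP1→TP3 = (-93, 49, 45.1).
Normal n = (TP1→TP2) × (TP1→TP3) = (-11242.3, -6845.6, -15745).
So ∂z/∂x = −n_x/n_z = −0.714023500 and ∂z/∂y = −n_y/n_z = −0.434779295.
Intercept c from TP1: 782 + 335784.55 + 1812155.32 = 2148721.86.
At (470026, 4168429): z = −335609.6 − 1812346.6 + 2148721.86 = 765.6 ft.

765.6 ft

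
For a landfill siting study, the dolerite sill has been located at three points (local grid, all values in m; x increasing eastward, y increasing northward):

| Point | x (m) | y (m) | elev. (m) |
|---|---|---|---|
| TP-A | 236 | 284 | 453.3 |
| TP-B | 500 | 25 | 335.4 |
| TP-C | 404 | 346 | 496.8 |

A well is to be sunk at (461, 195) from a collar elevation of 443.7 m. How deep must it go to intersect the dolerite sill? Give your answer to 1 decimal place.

Two edge vectors: TP-A→TP-B = (264, -259, -117.9), TP-A→TP-C = (168, 62, 43.5).
Normal n = (TP-A→TP-B) × (TP-A→TP-C) = (-3956.7, -31291.2, 59880).
So ∂z/∂x = −n_x/n_z = 0.06608 and ∂z/∂y = −n_y/n_z = 0.52257.
Intercept c from TP-A: 453.3 − 15.59 − 148.41 = 289.30.
At (461, 195): z_contact = 30.46 + 101.90 + 289.30 = 421.66 m.
Depth below ground = 443.7 − 421.66 = 22.0 m.

22.0 m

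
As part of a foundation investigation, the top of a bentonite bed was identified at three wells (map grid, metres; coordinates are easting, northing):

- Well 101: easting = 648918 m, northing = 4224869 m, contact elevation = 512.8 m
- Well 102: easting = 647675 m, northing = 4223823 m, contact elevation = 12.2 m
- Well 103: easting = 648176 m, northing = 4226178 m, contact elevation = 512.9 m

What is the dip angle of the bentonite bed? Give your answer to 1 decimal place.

Two edge vectors: Well 101→Well 102 = (-1243, -1046, -500.6), Well 101→Well 103 = (-742, 1309, 0.1).
Normal n = (Well 101→Well 102) × (Well 101→Well 103) = (655180.8, 371569.5, -2403219).
So ∂z/∂easting = −n_x/n_z = 0.27263 and ∂z/∂northing = −n_y/n_z = 0.15461.
Gradient magnitude |∇z| = √(a² + b²) = √(0.07433 + 0.02391) = 0.31342.
True dip = arctan(0.31342) = 17.4°, dipping toward WSW (azimuth ≈ 240°).

17.4°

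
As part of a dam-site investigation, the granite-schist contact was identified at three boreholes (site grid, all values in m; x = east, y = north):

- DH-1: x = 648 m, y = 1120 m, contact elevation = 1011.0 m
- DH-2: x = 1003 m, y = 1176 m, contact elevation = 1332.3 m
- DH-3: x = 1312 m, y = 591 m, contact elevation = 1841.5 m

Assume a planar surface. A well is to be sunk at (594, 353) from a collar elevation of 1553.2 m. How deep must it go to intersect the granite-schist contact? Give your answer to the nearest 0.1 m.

Two edge vectors: DH-1→DH-2 = (355, 56, 321.3), DH-1→DH-3 = (664, -529, 830.5).
Normal n = (DH-1→DH-2) × (DH-1→DH-3) = (216475.7, -81484.3, -224979).
So ∂z/∂x = −n_x/n_z = 0.962204 and ∂z/∂y = −n_y/n_z = −0.362186.
Intercept c from DH-1: 1011 − 623.51 + 405.65 = 793.14.
At (594, 353): z_contact = 571.55 − 127.85 + 793.14 = 1236.84 m.
Depth below ground = 1553.2 − 1236.84 = 316.4 m.

316.4 m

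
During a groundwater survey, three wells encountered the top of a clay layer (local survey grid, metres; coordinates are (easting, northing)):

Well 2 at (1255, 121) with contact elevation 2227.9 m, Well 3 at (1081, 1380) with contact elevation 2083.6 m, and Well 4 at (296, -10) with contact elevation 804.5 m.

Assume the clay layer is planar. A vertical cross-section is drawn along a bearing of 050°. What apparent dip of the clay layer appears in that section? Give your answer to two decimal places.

Two edge vectors: Well 2→Well 3 = (-174, 1259, -144.3), Well 2→Well 4 = (-959, -131, -1423.4).
Normal n = (Well 2→Well 3) × (Well 2→Well 4) = (-1810963.9, -109287.9, 1230175).
So ∂z/∂E = −n_x/n_z = 1.47212 and ∂z/∂N = −n_y/n_z = 0.08884.
Unit vector along 050° is (sin 50°, cos 50°) = (0.7660, 0.6428).
Slope in that direction = a·(0.7660) + b·(0.6428) = 1.18481.
Apparent dip = arctan|1.18481| = 49.84° (true dip is 55.9°, so apparent ≤ true as expected).

49.84°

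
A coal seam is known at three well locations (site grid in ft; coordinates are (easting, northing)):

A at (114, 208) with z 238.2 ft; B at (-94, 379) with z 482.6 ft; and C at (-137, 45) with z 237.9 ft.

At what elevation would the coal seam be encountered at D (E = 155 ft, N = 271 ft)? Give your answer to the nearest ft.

267 ft

Let the plane be z = a·E + b·N + c.
B−A: −208a + 171b = 244.4;  C−A: −251a − 163b = −0.3.
Solving gives a = −0.51788, b = 0.79931.
Then c = 238.2 − a·114 − b·208 = 130.98.
At (155, 271): z = −80.3 + 216.6 + 130.98 = 267.3 ft.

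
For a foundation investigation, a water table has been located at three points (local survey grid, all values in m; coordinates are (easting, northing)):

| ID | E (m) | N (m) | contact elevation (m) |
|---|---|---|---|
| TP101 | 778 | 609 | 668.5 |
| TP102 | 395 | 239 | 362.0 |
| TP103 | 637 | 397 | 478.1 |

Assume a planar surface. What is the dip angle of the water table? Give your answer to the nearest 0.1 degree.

46.1°

Two edge vectors: TP101→TP102 = (-383, -370, -306.5), TP101→TP103 = (-141, -212, -190.4).
Normal n = (TP101→TP102) × (TP101→TP103) = (5470, -29706.7, 29026).
So ∂z/∂E = −n_x/n_z = −0.18845 and ∂z/∂N = −n_y/n_z = 1.02345.
Gradient magnitude |∇z| = √(a² + b²) = √(0.03551 + 1.04745) = 1.04066.
True dip = arctan(1.04066) = 46.1°, dipping toward S (azimuth ≈ 170°).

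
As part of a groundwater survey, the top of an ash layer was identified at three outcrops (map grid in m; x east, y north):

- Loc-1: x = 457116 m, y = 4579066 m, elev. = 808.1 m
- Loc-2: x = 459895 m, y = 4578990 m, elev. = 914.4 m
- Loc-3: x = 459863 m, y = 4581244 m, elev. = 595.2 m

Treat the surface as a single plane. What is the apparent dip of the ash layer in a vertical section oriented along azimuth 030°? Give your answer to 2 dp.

Let the plane be z = a·x + b·y + c.
Loc-2−Loc-1: 2779a − 76b = 106.3;  Loc-3−Loc-1: 2747a + 2178b = −212.9.
Solving gives a = 0.03439, b = −0.14113.
Unit vector along 030° is (sin 30°, cos 30°) = (0.5000, 0.8660).
Slope in that direction = a·(0.5000) + b·(0.8660) = −0.10502.
Apparent dip = arctan|0.10502| = 6.00° (true dip is 8.3°, so apparent ≤ true as expected).

6.00°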